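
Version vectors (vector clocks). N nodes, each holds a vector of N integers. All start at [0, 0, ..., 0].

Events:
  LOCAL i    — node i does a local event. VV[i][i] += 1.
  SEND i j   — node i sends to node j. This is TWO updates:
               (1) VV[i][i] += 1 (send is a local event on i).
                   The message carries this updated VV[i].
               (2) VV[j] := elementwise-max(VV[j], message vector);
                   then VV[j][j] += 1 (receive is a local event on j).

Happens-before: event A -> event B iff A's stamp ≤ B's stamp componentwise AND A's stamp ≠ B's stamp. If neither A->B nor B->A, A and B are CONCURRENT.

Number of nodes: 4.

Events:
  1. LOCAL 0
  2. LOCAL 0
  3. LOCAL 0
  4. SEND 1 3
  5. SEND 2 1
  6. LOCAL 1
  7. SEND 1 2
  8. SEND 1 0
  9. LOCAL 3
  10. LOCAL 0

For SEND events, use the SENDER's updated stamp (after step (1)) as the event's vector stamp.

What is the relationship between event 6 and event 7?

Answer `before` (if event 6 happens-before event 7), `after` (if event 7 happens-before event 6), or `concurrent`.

Initial: VV[0]=[0, 0, 0, 0]
Initial: VV[1]=[0, 0, 0, 0]
Initial: VV[2]=[0, 0, 0, 0]
Initial: VV[3]=[0, 0, 0, 0]
Event 1: LOCAL 0: VV[0][0]++ -> VV[0]=[1, 0, 0, 0]
Event 2: LOCAL 0: VV[0][0]++ -> VV[0]=[2, 0, 0, 0]
Event 3: LOCAL 0: VV[0][0]++ -> VV[0]=[3, 0, 0, 0]
Event 4: SEND 1->3: VV[1][1]++ -> VV[1]=[0, 1, 0, 0], msg_vec=[0, 1, 0, 0]; VV[3]=max(VV[3],msg_vec) then VV[3][3]++ -> VV[3]=[0, 1, 0, 1]
Event 5: SEND 2->1: VV[2][2]++ -> VV[2]=[0, 0, 1, 0], msg_vec=[0, 0, 1, 0]; VV[1]=max(VV[1],msg_vec) then VV[1][1]++ -> VV[1]=[0, 2, 1, 0]
Event 6: LOCAL 1: VV[1][1]++ -> VV[1]=[0, 3, 1, 0]
Event 7: SEND 1->2: VV[1][1]++ -> VV[1]=[0, 4, 1, 0], msg_vec=[0, 4, 1, 0]; VV[2]=max(VV[2],msg_vec) then VV[2][2]++ -> VV[2]=[0, 4, 2, 0]
Event 8: SEND 1->0: VV[1][1]++ -> VV[1]=[0, 5, 1, 0], msg_vec=[0, 5, 1, 0]; VV[0]=max(VV[0],msg_vec) then VV[0][0]++ -> VV[0]=[4, 5, 1, 0]
Event 9: LOCAL 3: VV[3][3]++ -> VV[3]=[0, 1, 0, 2]
Event 10: LOCAL 0: VV[0][0]++ -> VV[0]=[5, 5, 1, 0]
Event 6 stamp: [0, 3, 1, 0]
Event 7 stamp: [0, 4, 1, 0]
[0, 3, 1, 0] <= [0, 4, 1, 0]? True
[0, 4, 1, 0] <= [0, 3, 1, 0]? False
Relation: before

Answer: before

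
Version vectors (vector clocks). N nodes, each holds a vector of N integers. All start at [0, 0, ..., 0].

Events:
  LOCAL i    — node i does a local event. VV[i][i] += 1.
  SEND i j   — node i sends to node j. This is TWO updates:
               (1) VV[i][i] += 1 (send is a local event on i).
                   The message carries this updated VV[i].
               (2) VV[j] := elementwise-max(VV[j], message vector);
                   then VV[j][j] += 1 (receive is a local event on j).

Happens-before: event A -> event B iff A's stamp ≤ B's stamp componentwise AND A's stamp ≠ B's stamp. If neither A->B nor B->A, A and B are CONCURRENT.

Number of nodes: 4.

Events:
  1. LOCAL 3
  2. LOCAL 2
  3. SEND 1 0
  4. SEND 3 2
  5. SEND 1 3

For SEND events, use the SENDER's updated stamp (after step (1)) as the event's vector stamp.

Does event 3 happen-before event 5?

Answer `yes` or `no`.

Answer: yes

Derivation:
Initial: VV[0]=[0, 0, 0, 0]
Initial: VV[1]=[0, 0, 0, 0]
Initial: VV[2]=[0, 0, 0, 0]
Initial: VV[3]=[0, 0, 0, 0]
Event 1: LOCAL 3: VV[3][3]++ -> VV[3]=[0, 0, 0, 1]
Event 2: LOCAL 2: VV[2][2]++ -> VV[2]=[0, 0, 1, 0]
Event 3: SEND 1->0: VV[1][1]++ -> VV[1]=[0, 1, 0, 0], msg_vec=[0, 1, 0, 0]; VV[0]=max(VV[0],msg_vec) then VV[0][0]++ -> VV[0]=[1, 1, 0, 0]
Event 4: SEND 3->2: VV[3][3]++ -> VV[3]=[0, 0, 0, 2], msg_vec=[0, 0, 0, 2]; VV[2]=max(VV[2],msg_vec) then VV[2][2]++ -> VV[2]=[0, 0, 2, 2]
Event 5: SEND 1->3: VV[1][1]++ -> VV[1]=[0, 2, 0, 0], msg_vec=[0, 2, 0, 0]; VV[3]=max(VV[3],msg_vec) then VV[3][3]++ -> VV[3]=[0, 2, 0, 3]
Event 3 stamp: [0, 1, 0, 0]
Event 5 stamp: [0, 2, 0, 0]
[0, 1, 0, 0] <= [0, 2, 0, 0]? True. Equal? False. Happens-before: True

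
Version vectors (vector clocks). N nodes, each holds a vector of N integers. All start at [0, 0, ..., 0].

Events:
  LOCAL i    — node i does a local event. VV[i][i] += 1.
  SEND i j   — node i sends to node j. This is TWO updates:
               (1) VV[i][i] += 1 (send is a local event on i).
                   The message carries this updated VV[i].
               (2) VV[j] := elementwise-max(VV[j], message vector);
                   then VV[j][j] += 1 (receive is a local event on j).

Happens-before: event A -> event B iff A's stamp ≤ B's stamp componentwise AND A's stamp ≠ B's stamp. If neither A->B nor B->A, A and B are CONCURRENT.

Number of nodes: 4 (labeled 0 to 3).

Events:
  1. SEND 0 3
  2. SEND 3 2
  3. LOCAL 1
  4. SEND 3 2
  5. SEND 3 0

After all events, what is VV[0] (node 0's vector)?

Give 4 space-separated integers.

Initial: VV[0]=[0, 0, 0, 0]
Initial: VV[1]=[0, 0, 0, 0]
Initial: VV[2]=[0, 0, 0, 0]
Initial: VV[3]=[0, 0, 0, 0]
Event 1: SEND 0->3: VV[0][0]++ -> VV[0]=[1, 0, 0, 0], msg_vec=[1, 0, 0, 0]; VV[3]=max(VV[3],msg_vec) then VV[3][3]++ -> VV[3]=[1, 0, 0, 1]
Event 2: SEND 3->2: VV[3][3]++ -> VV[3]=[1, 0, 0, 2], msg_vec=[1, 0, 0, 2]; VV[2]=max(VV[2],msg_vec) then VV[2][2]++ -> VV[2]=[1, 0, 1, 2]
Event 3: LOCAL 1: VV[1][1]++ -> VV[1]=[0, 1, 0, 0]
Event 4: SEND 3->2: VV[3][3]++ -> VV[3]=[1, 0, 0, 3], msg_vec=[1, 0, 0, 3]; VV[2]=max(VV[2],msg_vec) then VV[2][2]++ -> VV[2]=[1, 0, 2, 3]
Event 5: SEND 3->0: VV[3][3]++ -> VV[3]=[1, 0, 0, 4], msg_vec=[1, 0, 0, 4]; VV[0]=max(VV[0],msg_vec) then VV[0][0]++ -> VV[0]=[2, 0, 0, 4]
Final vectors: VV[0]=[2, 0, 0, 4]; VV[1]=[0, 1, 0, 0]; VV[2]=[1, 0, 2, 3]; VV[3]=[1, 0, 0, 4]

Answer: 2 0 0 4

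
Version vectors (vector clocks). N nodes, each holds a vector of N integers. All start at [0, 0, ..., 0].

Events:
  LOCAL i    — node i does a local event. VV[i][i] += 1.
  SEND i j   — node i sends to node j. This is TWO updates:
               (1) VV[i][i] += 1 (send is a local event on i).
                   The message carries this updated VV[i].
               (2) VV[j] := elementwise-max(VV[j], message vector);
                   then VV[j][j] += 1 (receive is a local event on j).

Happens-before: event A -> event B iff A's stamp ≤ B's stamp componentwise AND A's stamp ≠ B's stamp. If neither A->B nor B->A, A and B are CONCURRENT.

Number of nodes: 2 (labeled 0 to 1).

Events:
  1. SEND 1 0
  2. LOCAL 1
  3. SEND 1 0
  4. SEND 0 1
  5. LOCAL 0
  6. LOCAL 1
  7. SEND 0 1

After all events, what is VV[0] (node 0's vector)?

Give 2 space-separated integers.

Answer: 5 3

Derivation:
Initial: VV[0]=[0, 0]
Initial: VV[1]=[0, 0]
Event 1: SEND 1->0: VV[1][1]++ -> VV[1]=[0, 1], msg_vec=[0, 1]; VV[0]=max(VV[0],msg_vec) then VV[0][0]++ -> VV[0]=[1, 1]
Event 2: LOCAL 1: VV[1][1]++ -> VV[1]=[0, 2]
Event 3: SEND 1->0: VV[1][1]++ -> VV[1]=[0, 3], msg_vec=[0, 3]; VV[0]=max(VV[0],msg_vec) then VV[0][0]++ -> VV[0]=[2, 3]
Event 4: SEND 0->1: VV[0][0]++ -> VV[0]=[3, 3], msg_vec=[3, 3]; VV[1]=max(VV[1],msg_vec) then VV[1][1]++ -> VV[1]=[3, 4]
Event 5: LOCAL 0: VV[0][0]++ -> VV[0]=[4, 3]
Event 6: LOCAL 1: VV[1][1]++ -> VV[1]=[3, 5]
Event 7: SEND 0->1: VV[0][0]++ -> VV[0]=[5, 3], msg_vec=[5, 3]; VV[1]=max(VV[1],msg_vec) then VV[1][1]++ -> VV[1]=[5, 6]
Final vectors: VV[0]=[5, 3]; VV[1]=[5, 6]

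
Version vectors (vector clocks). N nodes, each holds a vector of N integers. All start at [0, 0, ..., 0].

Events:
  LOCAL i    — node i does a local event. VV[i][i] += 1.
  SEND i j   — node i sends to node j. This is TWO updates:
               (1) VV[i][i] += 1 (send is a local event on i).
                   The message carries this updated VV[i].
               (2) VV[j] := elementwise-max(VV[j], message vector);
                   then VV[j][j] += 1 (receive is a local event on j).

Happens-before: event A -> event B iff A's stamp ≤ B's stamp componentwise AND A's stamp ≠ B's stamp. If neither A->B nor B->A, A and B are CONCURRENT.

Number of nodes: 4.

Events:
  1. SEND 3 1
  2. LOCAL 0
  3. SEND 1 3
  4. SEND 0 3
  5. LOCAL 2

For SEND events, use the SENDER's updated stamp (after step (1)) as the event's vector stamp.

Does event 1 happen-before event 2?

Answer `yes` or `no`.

Initial: VV[0]=[0, 0, 0, 0]
Initial: VV[1]=[0, 0, 0, 0]
Initial: VV[2]=[0, 0, 0, 0]
Initial: VV[3]=[0, 0, 0, 0]
Event 1: SEND 3->1: VV[3][3]++ -> VV[3]=[0, 0, 0, 1], msg_vec=[0, 0, 0, 1]; VV[1]=max(VV[1],msg_vec) then VV[1][1]++ -> VV[1]=[0, 1, 0, 1]
Event 2: LOCAL 0: VV[0][0]++ -> VV[0]=[1, 0, 0, 0]
Event 3: SEND 1->3: VV[1][1]++ -> VV[1]=[0, 2, 0, 1], msg_vec=[0, 2, 0, 1]; VV[3]=max(VV[3],msg_vec) then VV[3][3]++ -> VV[3]=[0, 2, 0, 2]
Event 4: SEND 0->3: VV[0][0]++ -> VV[0]=[2, 0, 0, 0], msg_vec=[2, 0, 0, 0]; VV[3]=max(VV[3],msg_vec) then VV[3][3]++ -> VV[3]=[2, 2, 0, 3]
Event 5: LOCAL 2: VV[2][2]++ -> VV[2]=[0, 0, 1, 0]
Event 1 stamp: [0, 0, 0, 1]
Event 2 stamp: [1, 0, 0, 0]
[0, 0, 0, 1] <= [1, 0, 0, 0]? False. Equal? False. Happens-before: False

Answer: no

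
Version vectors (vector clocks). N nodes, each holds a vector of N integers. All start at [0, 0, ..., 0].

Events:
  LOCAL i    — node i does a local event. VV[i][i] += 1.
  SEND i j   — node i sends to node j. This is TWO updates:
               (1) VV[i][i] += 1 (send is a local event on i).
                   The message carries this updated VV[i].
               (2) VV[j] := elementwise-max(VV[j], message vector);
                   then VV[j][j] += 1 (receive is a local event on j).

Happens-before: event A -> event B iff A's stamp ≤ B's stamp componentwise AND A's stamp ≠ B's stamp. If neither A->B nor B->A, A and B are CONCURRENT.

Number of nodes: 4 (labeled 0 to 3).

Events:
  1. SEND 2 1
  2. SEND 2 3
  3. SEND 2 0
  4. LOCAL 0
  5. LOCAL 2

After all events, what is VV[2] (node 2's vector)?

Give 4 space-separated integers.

Initial: VV[0]=[0, 0, 0, 0]
Initial: VV[1]=[0, 0, 0, 0]
Initial: VV[2]=[0, 0, 0, 0]
Initial: VV[3]=[0, 0, 0, 0]
Event 1: SEND 2->1: VV[2][2]++ -> VV[2]=[0, 0, 1, 0], msg_vec=[0, 0, 1, 0]; VV[1]=max(VV[1],msg_vec) then VV[1][1]++ -> VV[1]=[0, 1, 1, 0]
Event 2: SEND 2->3: VV[2][2]++ -> VV[2]=[0, 0, 2, 0], msg_vec=[0, 0, 2, 0]; VV[3]=max(VV[3],msg_vec) then VV[3][3]++ -> VV[3]=[0, 0, 2, 1]
Event 3: SEND 2->0: VV[2][2]++ -> VV[2]=[0, 0, 3, 0], msg_vec=[0, 0, 3, 0]; VV[0]=max(VV[0],msg_vec) then VV[0][0]++ -> VV[0]=[1, 0, 3, 0]
Event 4: LOCAL 0: VV[0][0]++ -> VV[0]=[2, 0, 3, 0]
Event 5: LOCAL 2: VV[2][2]++ -> VV[2]=[0, 0, 4, 0]
Final vectors: VV[0]=[2, 0, 3, 0]; VV[1]=[0, 1, 1, 0]; VV[2]=[0, 0, 4, 0]; VV[3]=[0, 0, 2, 1]

Answer: 0 0 4 0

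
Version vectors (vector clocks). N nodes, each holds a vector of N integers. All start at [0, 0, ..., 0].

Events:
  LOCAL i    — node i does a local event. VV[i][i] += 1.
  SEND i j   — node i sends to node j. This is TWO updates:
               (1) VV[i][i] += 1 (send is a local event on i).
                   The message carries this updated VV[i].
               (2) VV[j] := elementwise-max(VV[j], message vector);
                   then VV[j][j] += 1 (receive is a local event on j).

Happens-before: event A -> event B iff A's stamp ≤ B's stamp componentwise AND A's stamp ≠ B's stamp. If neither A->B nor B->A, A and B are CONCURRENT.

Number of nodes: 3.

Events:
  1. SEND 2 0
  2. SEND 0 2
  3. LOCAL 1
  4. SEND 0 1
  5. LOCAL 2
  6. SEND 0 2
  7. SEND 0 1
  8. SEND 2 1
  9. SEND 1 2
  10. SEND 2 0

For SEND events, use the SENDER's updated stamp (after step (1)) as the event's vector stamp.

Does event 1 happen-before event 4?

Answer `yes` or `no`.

Answer: yes

Derivation:
Initial: VV[0]=[0, 0, 0]
Initial: VV[1]=[0, 0, 0]
Initial: VV[2]=[0, 0, 0]
Event 1: SEND 2->0: VV[2][2]++ -> VV[2]=[0, 0, 1], msg_vec=[0, 0, 1]; VV[0]=max(VV[0],msg_vec) then VV[0][0]++ -> VV[0]=[1, 0, 1]
Event 2: SEND 0->2: VV[0][0]++ -> VV[0]=[2, 0, 1], msg_vec=[2, 0, 1]; VV[2]=max(VV[2],msg_vec) then VV[2][2]++ -> VV[2]=[2, 0, 2]
Event 3: LOCAL 1: VV[1][1]++ -> VV[1]=[0, 1, 0]
Event 4: SEND 0->1: VV[0][0]++ -> VV[0]=[3, 0, 1], msg_vec=[3, 0, 1]; VV[1]=max(VV[1],msg_vec) then VV[1][1]++ -> VV[1]=[3, 2, 1]
Event 5: LOCAL 2: VV[2][2]++ -> VV[2]=[2, 0, 3]
Event 6: SEND 0->2: VV[0][0]++ -> VV[0]=[4, 0, 1], msg_vec=[4, 0, 1]; VV[2]=max(VV[2],msg_vec) then VV[2][2]++ -> VV[2]=[4, 0, 4]
Event 7: SEND 0->1: VV[0][0]++ -> VV[0]=[5, 0, 1], msg_vec=[5, 0, 1]; VV[1]=max(VV[1],msg_vec) then VV[1][1]++ -> VV[1]=[5, 3, 1]
Event 8: SEND 2->1: VV[2][2]++ -> VV[2]=[4, 0, 5], msg_vec=[4, 0, 5]; VV[1]=max(VV[1],msg_vec) then VV[1][1]++ -> VV[1]=[5, 4, 5]
Event 9: SEND 1->2: VV[1][1]++ -> VV[1]=[5, 5, 5], msg_vec=[5, 5, 5]; VV[2]=max(VV[2],msg_vec) then VV[2][2]++ -> VV[2]=[5, 5, 6]
Event 10: SEND 2->0: VV[2][2]++ -> VV[2]=[5, 5, 7], msg_vec=[5, 5, 7]; VV[0]=max(VV[0],msg_vec) then VV[0][0]++ -> VV[0]=[6, 5, 7]
Event 1 stamp: [0, 0, 1]
Event 4 stamp: [3, 0, 1]
[0, 0, 1] <= [3, 0, 1]? True. Equal? False. Happens-before: True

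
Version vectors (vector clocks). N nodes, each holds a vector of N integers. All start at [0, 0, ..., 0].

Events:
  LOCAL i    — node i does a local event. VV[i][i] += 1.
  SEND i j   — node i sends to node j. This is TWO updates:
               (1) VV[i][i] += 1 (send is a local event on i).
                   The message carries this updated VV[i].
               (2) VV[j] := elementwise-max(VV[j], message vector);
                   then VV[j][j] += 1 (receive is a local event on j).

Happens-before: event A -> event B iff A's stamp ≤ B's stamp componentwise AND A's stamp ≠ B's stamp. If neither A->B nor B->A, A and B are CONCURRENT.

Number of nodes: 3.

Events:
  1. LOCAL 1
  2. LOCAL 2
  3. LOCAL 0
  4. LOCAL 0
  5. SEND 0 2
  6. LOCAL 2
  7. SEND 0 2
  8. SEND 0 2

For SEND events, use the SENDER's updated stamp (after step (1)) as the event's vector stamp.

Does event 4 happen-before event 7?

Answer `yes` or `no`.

Initial: VV[0]=[0, 0, 0]
Initial: VV[1]=[0, 0, 0]
Initial: VV[2]=[0, 0, 0]
Event 1: LOCAL 1: VV[1][1]++ -> VV[1]=[0, 1, 0]
Event 2: LOCAL 2: VV[2][2]++ -> VV[2]=[0, 0, 1]
Event 3: LOCAL 0: VV[0][0]++ -> VV[0]=[1, 0, 0]
Event 4: LOCAL 0: VV[0][0]++ -> VV[0]=[2, 0, 0]
Event 5: SEND 0->2: VV[0][0]++ -> VV[0]=[3, 0, 0], msg_vec=[3, 0, 0]; VV[2]=max(VV[2],msg_vec) then VV[2][2]++ -> VV[2]=[3, 0, 2]
Event 6: LOCAL 2: VV[2][2]++ -> VV[2]=[3, 0, 3]
Event 7: SEND 0->2: VV[0][0]++ -> VV[0]=[4, 0, 0], msg_vec=[4, 0, 0]; VV[2]=max(VV[2],msg_vec) then VV[2][2]++ -> VV[2]=[4, 0, 4]
Event 8: SEND 0->2: VV[0][0]++ -> VV[0]=[5, 0, 0], msg_vec=[5, 0, 0]; VV[2]=max(VV[2],msg_vec) then VV[2][2]++ -> VV[2]=[5, 0, 5]
Event 4 stamp: [2, 0, 0]
Event 7 stamp: [4, 0, 0]
[2, 0, 0] <= [4, 0, 0]? True. Equal? False. Happens-before: True

Answer: yes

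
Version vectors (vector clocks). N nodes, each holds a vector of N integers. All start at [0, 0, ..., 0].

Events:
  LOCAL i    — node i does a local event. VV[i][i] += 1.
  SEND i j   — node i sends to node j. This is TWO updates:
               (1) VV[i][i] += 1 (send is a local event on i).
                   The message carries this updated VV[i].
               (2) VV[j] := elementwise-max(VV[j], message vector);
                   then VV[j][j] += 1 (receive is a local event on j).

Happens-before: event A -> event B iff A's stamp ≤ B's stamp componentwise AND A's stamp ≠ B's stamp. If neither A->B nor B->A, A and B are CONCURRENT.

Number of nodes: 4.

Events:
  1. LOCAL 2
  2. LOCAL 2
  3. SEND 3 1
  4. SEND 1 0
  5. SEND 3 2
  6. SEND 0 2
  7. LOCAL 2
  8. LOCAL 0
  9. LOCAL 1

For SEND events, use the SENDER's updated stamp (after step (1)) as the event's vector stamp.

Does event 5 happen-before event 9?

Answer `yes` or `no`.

Initial: VV[0]=[0, 0, 0, 0]
Initial: VV[1]=[0, 0, 0, 0]
Initial: VV[2]=[0, 0, 0, 0]
Initial: VV[3]=[0, 0, 0, 0]
Event 1: LOCAL 2: VV[2][2]++ -> VV[2]=[0, 0, 1, 0]
Event 2: LOCAL 2: VV[2][2]++ -> VV[2]=[0, 0, 2, 0]
Event 3: SEND 3->1: VV[3][3]++ -> VV[3]=[0, 0, 0, 1], msg_vec=[0, 0, 0, 1]; VV[1]=max(VV[1],msg_vec) then VV[1][1]++ -> VV[1]=[0, 1, 0, 1]
Event 4: SEND 1->0: VV[1][1]++ -> VV[1]=[0, 2, 0, 1], msg_vec=[0, 2, 0, 1]; VV[0]=max(VV[0],msg_vec) then VV[0][0]++ -> VV[0]=[1, 2, 0, 1]
Event 5: SEND 3->2: VV[3][3]++ -> VV[3]=[0, 0, 0, 2], msg_vec=[0, 0, 0, 2]; VV[2]=max(VV[2],msg_vec) then VV[2][2]++ -> VV[2]=[0, 0, 3, 2]
Event 6: SEND 0->2: VV[0][0]++ -> VV[0]=[2, 2, 0, 1], msg_vec=[2, 2, 0, 1]; VV[2]=max(VV[2],msg_vec) then VV[2][2]++ -> VV[2]=[2, 2, 4, 2]
Event 7: LOCAL 2: VV[2][2]++ -> VV[2]=[2, 2, 5, 2]
Event 8: LOCAL 0: VV[0][0]++ -> VV[0]=[3, 2, 0, 1]
Event 9: LOCAL 1: VV[1][1]++ -> VV[1]=[0, 3, 0, 1]
Event 5 stamp: [0, 0, 0, 2]
Event 9 stamp: [0, 3, 0, 1]
[0, 0, 0, 2] <= [0, 3, 0, 1]? False. Equal? False. Happens-before: False

Answer: no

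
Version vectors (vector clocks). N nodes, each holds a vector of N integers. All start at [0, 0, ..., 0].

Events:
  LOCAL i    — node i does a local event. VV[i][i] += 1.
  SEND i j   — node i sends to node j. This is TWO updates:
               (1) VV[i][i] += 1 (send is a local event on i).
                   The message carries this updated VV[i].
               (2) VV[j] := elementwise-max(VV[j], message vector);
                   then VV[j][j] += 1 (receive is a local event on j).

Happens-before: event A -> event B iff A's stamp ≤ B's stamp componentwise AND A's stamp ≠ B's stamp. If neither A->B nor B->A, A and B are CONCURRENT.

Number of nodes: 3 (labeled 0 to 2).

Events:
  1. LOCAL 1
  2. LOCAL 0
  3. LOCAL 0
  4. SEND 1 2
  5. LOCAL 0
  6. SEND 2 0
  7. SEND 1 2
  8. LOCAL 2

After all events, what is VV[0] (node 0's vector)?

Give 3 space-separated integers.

Answer: 4 2 2

Derivation:
Initial: VV[0]=[0, 0, 0]
Initial: VV[1]=[0, 0, 0]
Initial: VV[2]=[0, 0, 0]
Event 1: LOCAL 1: VV[1][1]++ -> VV[1]=[0, 1, 0]
Event 2: LOCAL 0: VV[0][0]++ -> VV[0]=[1, 0, 0]
Event 3: LOCAL 0: VV[0][0]++ -> VV[0]=[2, 0, 0]
Event 4: SEND 1->2: VV[1][1]++ -> VV[1]=[0, 2, 0], msg_vec=[0, 2, 0]; VV[2]=max(VV[2],msg_vec) then VV[2][2]++ -> VV[2]=[0, 2, 1]
Event 5: LOCAL 0: VV[0][0]++ -> VV[0]=[3, 0, 0]
Event 6: SEND 2->0: VV[2][2]++ -> VV[2]=[0, 2, 2], msg_vec=[0, 2, 2]; VV[0]=max(VV[0],msg_vec) then VV[0][0]++ -> VV[0]=[4, 2, 2]
Event 7: SEND 1->2: VV[1][1]++ -> VV[1]=[0, 3, 0], msg_vec=[0, 3, 0]; VV[2]=max(VV[2],msg_vec) then VV[2][2]++ -> VV[2]=[0, 3, 3]
Event 8: LOCAL 2: VV[2][2]++ -> VV[2]=[0, 3, 4]
Final vectors: VV[0]=[4, 2, 2]; VV[1]=[0, 3, 0]; VV[2]=[0, 3, 4]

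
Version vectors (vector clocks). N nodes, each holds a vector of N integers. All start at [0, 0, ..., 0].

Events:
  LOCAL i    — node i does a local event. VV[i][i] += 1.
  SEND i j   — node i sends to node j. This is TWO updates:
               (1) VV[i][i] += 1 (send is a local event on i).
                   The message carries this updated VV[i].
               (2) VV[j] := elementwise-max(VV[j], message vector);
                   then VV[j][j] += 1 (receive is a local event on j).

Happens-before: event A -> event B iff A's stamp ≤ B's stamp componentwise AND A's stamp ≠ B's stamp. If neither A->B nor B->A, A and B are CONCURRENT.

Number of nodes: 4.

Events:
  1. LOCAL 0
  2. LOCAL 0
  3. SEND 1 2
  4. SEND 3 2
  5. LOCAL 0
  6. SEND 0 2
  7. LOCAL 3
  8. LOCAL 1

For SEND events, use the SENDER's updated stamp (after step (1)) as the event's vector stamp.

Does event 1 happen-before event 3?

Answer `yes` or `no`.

Initial: VV[0]=[0, 0, 0, 0]
Initial: VV[1]=[0, 0, 0, 0]
Initial: VV[2]=[0, 0, 0, 0]
Initial: VV[3]=[0, 0, 0, 0]
Event 1: LOCAL 0: VV[0][0]++ -> VV[0]=[1, 0, 0, 0]
Event 2: LOCAL 0: VV[0][0]++ -> VV[0]=[2, 0, 0, 0]
Event 3: SEND 1->2: VV[1][1]++ -> VV[1]=[0, 1, 0, 0], msg_vec=[0, 1, 0, 0]; VV[2]=max(VV[2],msg_vec) then VV[2][2]++ -> VV[2]=[0, 1, 1, 0]
Event 4: SEND 3->2: VV[3][3]++ -> VV[3]=[0, 0, 0, 1], msg_vec=[0, 0, 0, 1]; VV[2]=max(VV[2],msg_vec) then VV[2][2]++ -> VV[2]=[0, 1, 2, 1]
Event 5: LOCAL 0: VV[0][0]++ -> VV[0]=[3, 0, 0, 0]
Event 6: SEND 0->2: VV[0][0]++ -> VV[0]=[4, 0, 0, 0], msg_vec=[4, 0, 0, 0]; VV[2]=max(VV[2],msg_vec) then VV[2][2]++ -> VV[2]=[4, 1, 3, 1]
Event 7: LOCAL 3: VV[3][3]++ -> VV[3]=[0, 0, 0, 2]
Event 8: LOCAL 1: VV[1][1]++ -> VV[1]=[0, 2, 0, 0]
Event 1 stamp: [1, 0, 0, 0]
Event 3 stamp: [0, 1, 0, 0]
[1, 0, 0, 0] <= [0, 1, 0, 0]? False. Equal? False. Happens-before: False

Answer: no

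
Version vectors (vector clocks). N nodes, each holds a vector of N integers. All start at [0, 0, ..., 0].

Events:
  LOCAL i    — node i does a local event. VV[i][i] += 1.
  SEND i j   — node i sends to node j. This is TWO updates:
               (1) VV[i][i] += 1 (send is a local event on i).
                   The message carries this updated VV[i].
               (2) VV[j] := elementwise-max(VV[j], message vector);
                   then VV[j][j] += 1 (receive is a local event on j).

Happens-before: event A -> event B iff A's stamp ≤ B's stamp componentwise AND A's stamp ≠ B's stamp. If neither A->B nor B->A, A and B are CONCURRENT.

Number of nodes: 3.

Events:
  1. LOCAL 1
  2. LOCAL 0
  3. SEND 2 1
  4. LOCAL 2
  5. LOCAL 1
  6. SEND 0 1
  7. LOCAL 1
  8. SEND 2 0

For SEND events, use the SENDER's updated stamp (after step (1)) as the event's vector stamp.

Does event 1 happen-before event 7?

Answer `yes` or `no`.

Answer: yes

Derivation:
Initial: VV[0]=[0, 0, 0]
Initial: VV[1]=[0, 0, 0]
Initial: VV[2]=[0, 0, 0]
Event 1: LOCAL 1: VV[1][1]++ -> VV[1]=[0, 1, 0]
Event 2: LOCAL 0: VV[0][0]++ -> VV[0]=[1, 0, 0]
Event 3: SEND 2->1: VV[2][2]++ -> VV[2]=[0, 0, 1], msg_vec=[0, 0, 1]; VV[1]=max(VV[1],msg_vec) then VV[1][1]++ -> VV[1]=[0, 2, 1]
Event 4: LOCAL 2: VV[2][2]++ -> VV[2]=[0, 0, 2]
Event 5: LOCAL 1: VV[1][1]++ -> VV[1]=[0, 3, 1]
Event 6: SEND 0->1: VV[0][0]++ -> VV[0]=[2, 0, 0], msg_vec=[2, 0, 0]; VV[1]=max(VV[1],msg_vec) then VV[1][1]++ -> VV[1]=[2, 4, 1]
Event 7: LOCAL 1: VV[1][1]++ -> VV[1]=[2, 5, 1]
Event 8: SEND 2->0: VV[2][2]++ -> VV[2]=[0, 0, 3], msg_vec=[0, 0, 3]; VV[0]=max(VV[0],msg_vec) then VV[0][0]++ -> VV[0]=[3, 0, 3]
Event 1 stamp: [0, 1, 0]
Event 7 stamp: [2, 5, 1]
[0, 1, 0] <= [2, 5, 1]? True. Equal? False. Happens-before: True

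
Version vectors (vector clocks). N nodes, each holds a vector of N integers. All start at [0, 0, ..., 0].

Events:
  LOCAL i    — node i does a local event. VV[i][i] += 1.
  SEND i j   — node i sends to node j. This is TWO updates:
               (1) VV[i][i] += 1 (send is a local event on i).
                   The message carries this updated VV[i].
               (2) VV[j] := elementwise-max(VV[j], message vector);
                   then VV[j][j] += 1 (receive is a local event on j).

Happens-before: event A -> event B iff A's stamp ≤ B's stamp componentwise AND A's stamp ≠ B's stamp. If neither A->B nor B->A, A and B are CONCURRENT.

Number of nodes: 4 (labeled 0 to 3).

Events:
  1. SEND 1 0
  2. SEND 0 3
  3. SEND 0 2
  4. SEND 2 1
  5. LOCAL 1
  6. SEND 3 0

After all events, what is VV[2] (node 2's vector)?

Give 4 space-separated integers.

Answer: 3 1 2 0

Derivation:
Initial: VV[0]=[0, 0, 0, 0]
Initial: VV[1]=[0, 0, 0, 0]
Initial: VV[2]=[0, 0, 0, 0]
Initial: VV[3]=[0, 0, 0, 0]
Event 1: SEND 1->0: VV[1][1]++ -> VV[1]=[0, 1, 0, 0], msg_vec=[0, 1, 0, 0]; VV[0]=max(VV[0],msg_vec) then VV[0][0]++ -> VV[0]=[1, 1, 0, 0]
Event 2: SEND 0->3: VV[0][0]++ -> VV[0]=[2, 1, 0, 0], msg_vec=[2, 1, 0, 0]; VV[3]=max(VV[3],msg_vec) then VV[3][3]++ -> VV[3]=[2, 1, 0, 1]
Event 3: SEND 0->2: VV[0][0]++ -> VV[0]=[3, 1, 0, 0], msg_vec=[3, 1, 0, 0]; VV[2]=max(VV[2],msg_vec) then VV[2][2]++ -> VV[2]=[3, 1, 1, 0]
Event 4: SEND 2->1: VV[2][2]++ -> VV[2]=[3, 1, 2, 0], msg_vec=[3, 1, 2, 0]; VV[1]=max(VV[1],msg_vec) then VV[1][1]++ -> VV[1]=[3, 2, 2, 0]
Event 5: LOCAL 1: VV[1][1]++ -> VV[1]=[3, 3, 2, 0]
Event 6: SEND 3->0: VV[3][3]++ -> VV[3]=[2, 1, 0, 2], msg_vec=[2, 1, 0, 2]; VV[0]=max(VV[0],msg_vec) then VV[0][0]++ -> VV[0]=[4, 1, 0, 2]
Final vectors: VV[0]=[4, 1, 0, 2]; VV[1]=[3, 3, 2, 0]; VV[2]=[3, 1, 2, 0]; VV[3]=[2, 1, 0, 2]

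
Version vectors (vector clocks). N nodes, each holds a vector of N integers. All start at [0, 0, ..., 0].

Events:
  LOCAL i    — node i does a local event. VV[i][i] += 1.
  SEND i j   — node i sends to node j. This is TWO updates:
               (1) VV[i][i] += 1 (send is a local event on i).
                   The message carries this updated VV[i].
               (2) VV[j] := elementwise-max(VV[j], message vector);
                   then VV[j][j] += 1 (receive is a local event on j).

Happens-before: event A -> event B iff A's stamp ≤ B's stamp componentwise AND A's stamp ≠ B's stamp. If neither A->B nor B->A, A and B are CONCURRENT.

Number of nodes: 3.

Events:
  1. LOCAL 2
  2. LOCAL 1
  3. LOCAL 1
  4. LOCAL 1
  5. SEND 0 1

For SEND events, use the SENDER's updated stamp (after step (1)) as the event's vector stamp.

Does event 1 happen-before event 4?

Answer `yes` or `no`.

Initial: VV[0]=[0, 0, 0]
Initial: VV[1]=[0, 0, 0]
Initial: VV[2]=[0, 0, 0]
Event 1: LOCAL 2: VV[2][2]++ -> VV[2]=[0, 0, 1]
Event 2: LOCAL 1: VV[1][1]++ -> VV[1]=[0, 1, 0]
Event 3: LOCAL 1: VV[1][1]++ -> VV[1]=[0, 2, 0]
Event 4: LOCAL 1: VV[1][1]++ -> VV[1]=[0, 3, 0]
Event 5: SEND 0->1: VV[0][0]++ -> VV[0]=[1, 0, 0], msg_vec=[1, 0, 0]; VV[1]=max(VV[1],msg_vec) then VV[1][1]++ -> VV[1]=[1, 4, 0]
Event 1 stamp: [0, 0, 1]
Event 4 stamp: [0, 3, 0]
[0, 0, 1] <= [0, 3, 0]? False. Equal? False. Happens-before: False

Answer: no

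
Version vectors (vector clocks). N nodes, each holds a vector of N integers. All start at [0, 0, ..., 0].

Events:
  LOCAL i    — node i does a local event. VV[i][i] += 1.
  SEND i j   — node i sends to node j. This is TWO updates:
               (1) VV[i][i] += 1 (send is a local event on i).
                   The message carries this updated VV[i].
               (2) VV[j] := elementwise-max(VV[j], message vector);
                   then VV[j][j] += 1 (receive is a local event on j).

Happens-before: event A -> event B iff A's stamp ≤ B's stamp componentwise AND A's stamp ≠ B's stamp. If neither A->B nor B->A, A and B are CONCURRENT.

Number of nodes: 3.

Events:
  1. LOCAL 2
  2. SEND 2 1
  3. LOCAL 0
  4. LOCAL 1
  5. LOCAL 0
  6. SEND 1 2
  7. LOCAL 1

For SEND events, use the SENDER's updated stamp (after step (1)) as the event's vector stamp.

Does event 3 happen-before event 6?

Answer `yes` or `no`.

Initial: VV[0]=[0, 0, 0]
Initial: VV[1]=[0, 0, 0]
Initial: VV[2]=[0, 0, 0]
Event 1: LOCAL 2: VV[2][2]++ -> VV[2]=[0, 0, 1]
Event 2: SEND 2->1: VV[2][2]++ -> VV[2]=[0, 0, 2], msg_vec=[0, 0, 2]; VV[1]=max(VV[1],msg_vec) then VV[1][1]++ -> VV[1]=[0, 1, 2]
Event 3: LOCAL 0: VV[0][0]++ -> VV[0]=[1, 0, 0]
Event 4: LOCAL 1: VV[1][1]++ -> VV[1]=[0, 2, 2]
Event 5: LOCAL 0: VV[0][0]++ -> VV[0]=[2, 0, 0]
Event 6: SEND 1->2: VV[1][1]++ -> VV[1]=[0, 3, 2], msg_vec=[0, 3, 2]; VV[2]=max(VV[2],msg_vec) then VV[2][2]++ -> VV[2]=[0, 3, 3]
Event 7: LOCAL 1: VV[1][1]++ -> VV[1]=[0, 4, 2]
Event 3 stamp: [1, 0, 0]
Event 6 stamp: [0, 3, 2]
[1, 0, 0] <= [0, 3, 2]? False. Equal? False. Happens-before: False

Answer: no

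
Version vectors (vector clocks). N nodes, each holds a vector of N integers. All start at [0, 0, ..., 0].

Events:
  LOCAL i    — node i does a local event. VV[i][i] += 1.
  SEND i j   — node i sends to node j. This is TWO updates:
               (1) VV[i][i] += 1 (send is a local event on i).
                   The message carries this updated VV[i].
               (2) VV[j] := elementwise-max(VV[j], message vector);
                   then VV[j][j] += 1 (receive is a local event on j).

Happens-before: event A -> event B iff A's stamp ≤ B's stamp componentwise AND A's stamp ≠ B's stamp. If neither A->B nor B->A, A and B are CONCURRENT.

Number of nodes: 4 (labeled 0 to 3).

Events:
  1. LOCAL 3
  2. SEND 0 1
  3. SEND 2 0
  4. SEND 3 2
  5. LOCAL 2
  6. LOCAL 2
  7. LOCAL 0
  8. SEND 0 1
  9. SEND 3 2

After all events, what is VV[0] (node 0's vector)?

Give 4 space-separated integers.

Initial: VV[0]=[0, 0, 0, 0]
Initial: VV[1]=[0, 0, 0, 0]
Initial: VV[2]=[0, 0, 0, 0]
Initial: VV[3]=[0, 0, 0, 0]
Event 1: LOCAL 3: VV[3][3]++ -> VV[3]=[0, 0, 0, 1]
Event 2: SEND 0->1: VV[0][0]++ -> VV[0]=[1, 0, 0, 0], msg_vec=[1, 0, 0, 0]; VV[1]=max(VV[1],msg_vec) then VV[1][1]++ -> VV[1]=[1, 1, 0, 0]
Event 3: SEND 2->0: VV[2][2]++ -> VV[2]=[0, 0, 1, 0], msg_vec=[0, 0, 1, 0]; VV[0]=max(VV[0],msg_vec) then VV[0][0]++ -> VV[0]=[2, 0, 1, 0]
Event 4: SEND 3->2: VV[3][3]++ -> VV[3]=[0, 0, 0, 2], msg_vec=[0, 0, 0, 2]; VV[2]=max(VV[2],msg_vec) then VV[2][2]++ -> VV[2]=[0, 0, 2, 2]
Event 5: LOCAL 2: VV[2][2]++ -> VV[2]=[0, 0, 3, 2]
Event 6: LOCAL 2: VV[2][2]++ -> VV[2]=[0, 0, 4, 2]
Event 7: LOCAL 0: VV[0][0]++ -> VV[0]=[3, 0, 1, 0]
Event 8: SEND 0->1: VV[0][0]++ -> VV[0]=[4, 0, 1, 0], msg_vec=[4, 0, 1, 0]; VV[1]=max(VV[1],msg_vec) then VV[1][1]++ -> VV[1]=[4, 2, 1, 0]
Event 9: SEND 3->2: VV[3][3]++ -> VV[3]=[0, 0, 0, 3], msg_vec=[0, 0, 0, 3]; VV[2]=max(VV[2],msg_vec) then VV[2][2]++ -> VV[2]=[0, 0, 5, 3]
Final vectors: VV[0]=[4, 0, 1, 0]; VV[1]=[4, 2, 1, 0]; VV[2]=[0, 0, 5, 3]; VV[3]=[0, 0, 0, 3]

Answer: 4 0 1 0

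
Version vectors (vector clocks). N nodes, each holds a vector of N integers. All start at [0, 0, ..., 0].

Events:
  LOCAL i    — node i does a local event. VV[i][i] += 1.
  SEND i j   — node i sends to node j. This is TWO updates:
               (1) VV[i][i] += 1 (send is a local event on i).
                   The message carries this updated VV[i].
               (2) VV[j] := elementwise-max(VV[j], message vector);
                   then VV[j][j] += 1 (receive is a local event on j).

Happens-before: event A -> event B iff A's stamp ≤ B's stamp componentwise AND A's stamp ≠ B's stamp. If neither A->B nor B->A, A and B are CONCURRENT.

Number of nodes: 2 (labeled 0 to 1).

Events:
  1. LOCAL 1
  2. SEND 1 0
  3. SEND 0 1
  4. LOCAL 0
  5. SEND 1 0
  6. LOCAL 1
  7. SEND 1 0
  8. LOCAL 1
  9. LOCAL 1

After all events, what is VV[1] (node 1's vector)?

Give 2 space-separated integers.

Answer: 2 8

Derivation:
Initial: VV[0]=[0, 0]
Initial: VV[1]=[0, 0]
Event 1: LOCAL 1: VV[1][1]++ -> VV[1]=[0, 1]
Event 2: SEND 1->0: VV[1][1]++ -> VV[1]=[0, 2], msg_vec=[0, 2]; VV[0]=max(VV[0],msg_vec) then VV[0][0]++ -> VV[0]=[1, 2]
Event 3: SEND 0->1: VV[0][0]++ -> VV[0]=[2, 2], msg_vec=[2, 2]; VV[1]=max(VV[1],msg_vec) then VV[1][1]++ -> VV[1]=[2, 3]
Event 4: LOCAL 0: VV[0][0]++ -> VV[0]=[3, 2]
Event 5: SEND 1->0: VV[1][1]++ -> VV[1]=[2, 4], msg_vec=[2, 4]; VV[0]=max(VV[0],msg_vec) then VV[0][0]++ -> VV[0]=[4, 4]
Event 6: LOCAL 1: VV[1][1]++ -> VV[1]=[2, 5]
Event 7: SEND 1->0: VV[1][1]++ -> VV[1]=[2, 6], msg_vec=[2, 6]; VV[0]=max(VV[0],msg_vec) then VV[0][0]++ -> VV[0]=[5, 6]
Event 8: LOCAL 1: VV[1][1]++ -> VV[1]=[2, 7]
Event 9: LOCAL 1: VV[1][1]++ -> VV[1]=[2, 8]
Final vectors: VV[0]=[5, 6]; VV[1]=[2, 8]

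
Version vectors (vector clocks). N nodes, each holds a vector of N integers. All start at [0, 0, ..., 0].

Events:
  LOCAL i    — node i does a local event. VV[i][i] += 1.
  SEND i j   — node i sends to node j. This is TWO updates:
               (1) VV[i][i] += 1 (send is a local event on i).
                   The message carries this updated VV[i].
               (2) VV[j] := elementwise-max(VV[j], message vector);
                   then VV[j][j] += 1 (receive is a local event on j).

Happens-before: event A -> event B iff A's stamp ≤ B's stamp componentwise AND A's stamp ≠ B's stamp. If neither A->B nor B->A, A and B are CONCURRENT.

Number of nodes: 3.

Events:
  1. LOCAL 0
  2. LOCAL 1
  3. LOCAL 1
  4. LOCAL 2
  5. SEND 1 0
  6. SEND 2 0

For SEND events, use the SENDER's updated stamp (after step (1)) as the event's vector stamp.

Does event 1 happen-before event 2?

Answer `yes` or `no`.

Answer: no

Derivation:
Initial: VV[0]=[0, 0, 0]
Initial: VV[1]=[0, 0, 0]
Initial: VV[2]=[0, 0, 0]
Event 1: LOCAL 0: VV[0][0]++ -> VV[0]=[1, 0, 0]
Event 2: LOCAL 1: VV[1][1]++ -> VV[1]=[0, 1, 0]
Event 3: LOCAL 1: VV[1][1]++ -> VV[1]=[0, 2, 0]
Event 4: LOCAL 2: VV[2][2]++ -> VV[2]=[0, 0, 1]
Event 5: SEND 1->0: VV[1][1]++ -> VV[1]=[0, 3, 0], msg_vec=[0, 3, 0]; VV[0]=max(VV[0],msg_vec) then VV[0][0]++ -> VV[0]=[2, 3, 0]
Event 6: SEND 2->0: VV[2][2]++ -> VV[2]=[0, 0, 2], msg_vec=[0, 0, 2]; VV[0]=max(VV[0],msg_vec) then VV[0][0]++ -> VV[0]=[3, 3, 2]
Event 1 stamp: [1, 0, 0]
Event 2 stamp: [0, 1, 0]
[1, 0, 0] <= [0, 1, 0]? False. Equal? False. Happens-before: False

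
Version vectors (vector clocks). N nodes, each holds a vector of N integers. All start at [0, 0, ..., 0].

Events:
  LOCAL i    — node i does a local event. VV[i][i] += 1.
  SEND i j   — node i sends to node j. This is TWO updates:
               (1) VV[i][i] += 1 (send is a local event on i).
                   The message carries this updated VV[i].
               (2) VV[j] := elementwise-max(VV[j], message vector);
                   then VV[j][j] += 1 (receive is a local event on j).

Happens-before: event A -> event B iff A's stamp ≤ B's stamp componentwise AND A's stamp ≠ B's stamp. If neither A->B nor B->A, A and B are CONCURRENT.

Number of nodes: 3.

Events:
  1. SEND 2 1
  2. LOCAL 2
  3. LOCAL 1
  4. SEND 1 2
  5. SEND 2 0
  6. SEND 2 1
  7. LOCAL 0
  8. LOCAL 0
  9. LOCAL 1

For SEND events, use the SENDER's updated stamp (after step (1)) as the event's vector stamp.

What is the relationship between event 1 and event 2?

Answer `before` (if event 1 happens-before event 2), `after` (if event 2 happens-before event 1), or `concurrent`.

Initial: VV[0]=[0, 0, 0]
Initial: VV[1]=[0, 0, 0]
Initial: VV[2]=[0, 0, 0]
Event 1: SEND 2->1: VV[2][2]++ -> VV[2]=[0, 0, 1], msg_vec=[0, 0, 1]; VV[1]=max(VV[1],msg_vec) then VV[1][1]++ -> VV[1]=[0, 1, 1]
Event 2: LOCAL 2: VV[2][2]++ -> VV[2]=[0, 0, 2]
Event 3: LOCAL 1: VV[1][1]++ -> VV[1]=[0, 2, 1]
Event 4: SEND 1->2: VV[1][1]++ -> VV[1]=[0, 3, 1], msg_vec=[0, 3, 1]; VV[2]=max(VV[2],msg_vec) then VV[2][2]++ -> VV[2]=[0, 3, 3]
Event 5: SEND 2->0: VV[2][2]++ -> VV[2]=[0, 3, 4], msg_vec=[0, 3, 4]; VV[0]=max(VV[0],msg_vec) then VV[0][0]++ -> VV[0]=[1, 3, 4]
Event 6: SEND 2->1: VV[2][2]++ -> VV[2]=[0, 3, 5], msg_vec=[0, 3, 5]; VV[1]=max(VV[1],msg_vec) then VV[1][1]++ -> VV[1]=[0, 4, 5]
Event 7: LOCAL 0: VV[0][0]++ -> VV[0]=[2, 3, 4]
Event 8: LOCAL 0: VV[0][0]++ -> VV[0]=[3, 3, 4]
Event 9: LOCAL 1: VV[1][1]++ -> VV[1]=[0, 5, 5]
Event 1 stamp: [0, 0, 1]
Event 2 stamp: [0, 0, 2]
[0, 0, 1] <= [0, 0, 2]? True
[0, 0, 2] <= [0, 0, 1]? False
Relation: before

Answer: before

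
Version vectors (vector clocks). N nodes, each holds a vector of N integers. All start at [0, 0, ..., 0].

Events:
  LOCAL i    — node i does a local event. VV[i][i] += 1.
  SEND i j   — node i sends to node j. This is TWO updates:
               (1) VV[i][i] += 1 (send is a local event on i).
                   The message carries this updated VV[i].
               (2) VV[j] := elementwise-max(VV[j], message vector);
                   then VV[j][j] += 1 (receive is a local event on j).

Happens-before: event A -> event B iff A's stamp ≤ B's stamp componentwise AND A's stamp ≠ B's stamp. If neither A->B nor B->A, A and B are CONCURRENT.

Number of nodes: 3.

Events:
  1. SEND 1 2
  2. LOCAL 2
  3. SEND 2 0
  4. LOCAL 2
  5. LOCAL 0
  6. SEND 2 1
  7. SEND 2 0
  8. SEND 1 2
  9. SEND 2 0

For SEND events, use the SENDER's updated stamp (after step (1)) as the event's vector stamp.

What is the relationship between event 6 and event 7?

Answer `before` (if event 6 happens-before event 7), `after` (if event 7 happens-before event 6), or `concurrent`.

Answer: before

Derivation:
Initial: VV[0]=[0, 0, 0]
Initial: VV[1]=[0, 0, 0]
Initial: VV[2]=[0, 0, 0]
Event 1: SEND 1->2: VV[1][1]++ -> VV[1]=[0, 1, 0], msg_vec=[0, 1, 0]; VV[2]=max(VV[2],msg_vec) then VV[2][2]++ -> VV[2]=[0, 1, 1]
Event 2: LOCAL 2: VV[2][2]++ -> VV[2]=[0, 1, 2]
Event 3: SEND 2->0: VV[2][2]++ -> VV[2]=[0, 1, 3], msg_vec=[0, 1, 3]; VV[0]=max(VV[0],msg_vec) then VV[0][0]++ -> VV[0]=[1, 1, 3]
Event 4: LOCAL 2: VV[2][2]++ -> VV[2]=[0, 1, 4]
Event 5: LOCAL 0: VV[0][0]++ -> VV[0]=[2, 1, 3]
Event 6: SEND 2->1: VV[2][2]++ -> VV[2]=[0, 1, 5], msg_vec=[0, 1, 5]; VV[1]=max(VV[1],msg_vec) then VV[1][1]++ -> VV[1]=[0, 2, 5]
Event 7: SEND 2->0: VV[2][2]++ -> VV[2]=[0, 1, 6], msg_vec=[0, 1, 6]; VV[0]=max(VV[0],msg_vec) then VV[0][0]++ -> VV[0]=[3, 1, 6]
Event 8: SEND 1->2: VV[1][1]++ -> VV[1]=[0, 3, 5], msg_vec=[0, 3, 5]; VV[2]=max(VV[2],msg_vec) then VV[2][2]++ -> VV[2]=[0, 3, 7]
Event 9: SEND 2->0: VV[2][2]++ -> VV[2]=[0, 3, 8], msg_vec=[0, 3, 8]; VV[0]=max(VV[0],msg_vec) then VV[0][0]++ -> VV[0]=[4, 3, 8]
Event 6 stamp: [0, 1, 5]
Event 7 stamp: [0, 1, 6]
[0, 1, 5] <= [0, 1, 6]? True
[0, 1, 6] <= [0, 1, 5]? False
Relation: before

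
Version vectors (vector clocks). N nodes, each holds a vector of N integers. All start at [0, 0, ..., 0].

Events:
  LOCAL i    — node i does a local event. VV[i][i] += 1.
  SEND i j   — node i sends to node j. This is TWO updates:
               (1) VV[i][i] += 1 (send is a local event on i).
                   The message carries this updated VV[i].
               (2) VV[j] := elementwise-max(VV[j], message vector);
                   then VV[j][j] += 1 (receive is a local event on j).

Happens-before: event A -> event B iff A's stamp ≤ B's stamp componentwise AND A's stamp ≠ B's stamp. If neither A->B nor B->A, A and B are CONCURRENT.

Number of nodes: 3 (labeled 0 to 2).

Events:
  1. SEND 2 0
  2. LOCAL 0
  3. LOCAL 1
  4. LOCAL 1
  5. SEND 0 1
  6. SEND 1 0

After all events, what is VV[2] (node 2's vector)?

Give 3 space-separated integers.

Answer: 0 0 1

Derivation:
Initial: VV[0]=[0, 0, 0]
Initial: VV[1]=[0, 0, 0]
Initial: VV[2]=[0, 0, 0]
Event 1: SEND 2->0: VV[2][2]++ -> VV[2]=[0, 0, 1], msg_vec=[0, 0, 1]; VV[0]=max(VV[0],msg_vec) then VV[0][0]++ -> VV[0]=[1, 0, 1]
Event 2: LOCAL 0: VV[0][0]++ -> VV[0]=[2, 0, 1]
Event 3: LOCAL 1: VV[1][1]++ -> VV[1]=[0, 1, 0]
Event 4: LOCAL 1: VV[1][1]++ -> VV[1]=[0, 2, 0]
Event 5: SEND 0->1: VV[0][0]++ -> VV[0]=[3, 0, 1], msg_vec=[3, 0, 1]; VV[1]=max(VV[1],msg_vec) then VV[1][1]++ -> VV[1]=[3, 3, 1]
Event 6: SEND 1->0: VV[1][1]++ -> VV[1]=[3, 4, 1], msg_vec=[3, 4, 1]; VV[0]=max(VV[0],msg_vec) then VV[0][0]++ -> VV[0]=[4, 4, 1]
Final vectors: VV[0]=[4, 4, 1]; VV[1]=[3, 4, 1]; VV[2]=[0, 0, 1]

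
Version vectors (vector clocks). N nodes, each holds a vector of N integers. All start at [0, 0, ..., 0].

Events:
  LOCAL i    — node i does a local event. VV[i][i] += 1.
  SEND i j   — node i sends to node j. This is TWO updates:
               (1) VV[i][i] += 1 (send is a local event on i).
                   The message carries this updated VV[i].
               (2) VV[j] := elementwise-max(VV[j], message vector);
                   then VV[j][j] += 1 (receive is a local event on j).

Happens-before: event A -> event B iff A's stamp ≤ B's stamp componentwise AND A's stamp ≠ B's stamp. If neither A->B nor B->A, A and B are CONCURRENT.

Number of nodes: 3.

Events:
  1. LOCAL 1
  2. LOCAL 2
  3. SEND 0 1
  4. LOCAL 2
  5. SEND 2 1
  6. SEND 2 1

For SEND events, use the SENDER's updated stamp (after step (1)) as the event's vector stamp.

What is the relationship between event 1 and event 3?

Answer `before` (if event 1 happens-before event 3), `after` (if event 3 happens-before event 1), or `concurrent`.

Answer: concurrent

Derivation:
Initial: VV[0]=[0, 0, 0]
Initial: VV[1]=[0, 0, 0]
Initial: VV[2]=[0, 0, 0]
Event 1: LOCAL 1: VV[1][1]++ -> VV[1]=[0, 1, 0]
Event 2: LOCAL 2: VV[2][2]++ -> VV[2]=[0, 0, 1]
Event 3: SEND 0->1: VV[0][0]++ -> VV[0]=[1, 0, 0], msg_vec=[1, 0, 0]; VV[1]=max(VV[1],msg_vec) then VV[1][1]++ -> VV[1]=[1, 2, 0]
Event 4: LOCAL 2: VV[2][2]++ -> VV[2]=[0, 0, 2]
Event 5: SEND 2->1: VV[2][2]++ -> VV[2]=[0, 0, 3], msg_vec=[0, 0, 3]; VV[1]=max(VV[1],msg_vec) then VV[1][1]++ -> VV[1]=[1, 3, 3]
Event 6: SEND 2->1: VV[2][2]++ -> VV[2]=[0, 0, 4], msg_vec=[0, 0, 4]; VV[1]=max(VV[1],msg_vec) then VV[1][1]++ -> VV[1]=[1, 4, 4]
Event 1 stamp: [0, 1, 0]
Event 3 stamp: [1, 0, 0]
[0, 1, 0] <= [1, 0, 0]? False
[1, 0, 0] <= [0, 1, 0]? False
Relation: concurrent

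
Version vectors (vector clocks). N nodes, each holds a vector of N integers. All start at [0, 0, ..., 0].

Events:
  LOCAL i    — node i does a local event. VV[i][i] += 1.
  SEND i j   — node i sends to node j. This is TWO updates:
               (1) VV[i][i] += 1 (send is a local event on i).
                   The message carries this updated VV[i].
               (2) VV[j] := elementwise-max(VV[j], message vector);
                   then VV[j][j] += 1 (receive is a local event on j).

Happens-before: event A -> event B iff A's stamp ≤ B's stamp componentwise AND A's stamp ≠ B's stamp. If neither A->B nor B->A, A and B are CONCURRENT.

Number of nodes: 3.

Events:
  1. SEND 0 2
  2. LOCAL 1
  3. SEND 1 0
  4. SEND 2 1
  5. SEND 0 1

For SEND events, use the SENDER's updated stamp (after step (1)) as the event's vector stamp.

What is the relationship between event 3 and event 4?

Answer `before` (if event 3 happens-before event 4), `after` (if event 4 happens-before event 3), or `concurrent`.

Initial: VV[0]=[0, 0, 0]
Initial: VV[1]=[0, 0, 0]
Initial: VV[2]=[0, 0, 0]
Event 1: SEND 0->2: VV[0][0]++ -> VV[0]=[1, 0, 0], msg_vec=[1, 0, 0]; VV[2]=max(VV[2],msg_vec) then VV[2][2]++ -> VV[2]=[1, 0, 1]
Event 2: LOCAL 1: VV[1][1]++ -> VV[1]=[0, 1, 0]
Event 3: SEND 1->0: VV[1][1]++ -> VV[1]=[0, 2, 0], msg_vec=[0, 2, 0]; VV[0]=max(VV[0],msg_vec) then VV[0][0]++ -> VV[0]=[2, 2, 0]
Event 4: SEND 2->1: VV[2][2]++ -> VV[2]=[1, 0, 2], msg_vec=[1, 0, 2]; VV[1]=max(VV[1],msg_vec) then VV[1][1]++ -> VV[1]=[1, 3, 2]
Event 5: SEND 0->1: VV[0][0]++ -> VV[0]=[3, 2, 0], msg_vec=[3, 2, 0]; VV[1]=max(VV[1],msg_vec) then VV[1][1]++ -> VV[1]=[3, 4, 2]
Event 3 stamp: [0, 2, 0]
Event 4 stamp: [1, 0, 2]
[0, 2, 0] <= [1, 0, 2]? False
[1, 0, 2] <= [0, 2, 0]? False
Relation: concurrent

Answer: concurrent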